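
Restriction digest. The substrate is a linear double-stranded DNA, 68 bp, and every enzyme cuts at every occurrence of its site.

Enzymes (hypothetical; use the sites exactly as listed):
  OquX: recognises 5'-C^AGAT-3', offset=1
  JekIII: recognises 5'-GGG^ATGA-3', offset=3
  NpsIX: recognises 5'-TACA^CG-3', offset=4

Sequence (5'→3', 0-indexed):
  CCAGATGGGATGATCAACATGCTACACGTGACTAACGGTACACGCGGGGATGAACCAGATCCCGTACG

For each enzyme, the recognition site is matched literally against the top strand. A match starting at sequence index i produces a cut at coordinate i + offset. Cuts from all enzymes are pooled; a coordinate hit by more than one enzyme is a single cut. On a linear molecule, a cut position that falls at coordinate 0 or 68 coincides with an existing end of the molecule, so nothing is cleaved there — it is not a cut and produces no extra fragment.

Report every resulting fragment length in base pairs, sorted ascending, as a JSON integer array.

[2,7,7,7,12,16,17]

Per-enzyme occurrences:
  OquX CAGAT/1: at [1, 55] ⇒ [2, 56]
  JekIII GGGATGA/3: at [6, 46] ⇒ [9, 49]
  NpsIX TACACG/4: at [22, 38] ⇒ [26, 42]

Pooled cuts: [2, 9, 26, 42, 49, 56]

Fragment lengths:
  [0,2): 2 bp
  [2,9): 7 bp
  [9,26): 17 bp
  [26,42): 16 bp
  [42,49): 7 bp
  [49,56): 7 bp
  [56,68): 12 bp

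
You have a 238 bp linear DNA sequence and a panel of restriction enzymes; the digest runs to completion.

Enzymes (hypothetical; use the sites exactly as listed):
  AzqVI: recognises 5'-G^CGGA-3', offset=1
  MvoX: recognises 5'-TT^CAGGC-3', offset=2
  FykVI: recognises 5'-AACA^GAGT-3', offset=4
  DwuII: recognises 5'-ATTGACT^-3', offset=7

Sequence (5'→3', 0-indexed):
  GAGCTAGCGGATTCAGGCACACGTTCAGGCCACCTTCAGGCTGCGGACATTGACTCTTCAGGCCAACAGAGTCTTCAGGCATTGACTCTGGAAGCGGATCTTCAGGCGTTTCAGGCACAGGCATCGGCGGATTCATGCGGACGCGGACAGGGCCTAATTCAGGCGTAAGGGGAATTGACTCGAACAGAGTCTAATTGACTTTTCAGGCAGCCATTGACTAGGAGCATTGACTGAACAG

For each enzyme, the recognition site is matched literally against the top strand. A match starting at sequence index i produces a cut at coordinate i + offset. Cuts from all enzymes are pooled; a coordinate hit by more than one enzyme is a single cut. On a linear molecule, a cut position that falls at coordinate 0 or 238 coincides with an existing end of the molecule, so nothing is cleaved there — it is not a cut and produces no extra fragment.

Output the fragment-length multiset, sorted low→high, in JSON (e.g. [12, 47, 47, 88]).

[3,3,6,6,6,6,7,7,7,7,8,9,10,10,11,12,12,12,13,14,16,16,16,21]

Site scan:
  AzqVI GCGGA/1: at [6, 42, 93, 126, 136, 142] ⇒ [7, 43, 94, 127, 137, 143]
  MvoX TTCAGGC/2: at [11, 23, 34, 56, 73, 100, 109, 157, 201] ⇒ [13, 25, 36, 58, 75, 102, 111, 159, 203]
  FykVI AACAGAGT/4: at [64, 182] ⇒ [68, 186]
  DwuII ATTGACT/7: at [48, 80, 173, 193, 212, 225] ⇒ [55, 87, 180, 200, 219, 232]

All cut coordinates (distinct, sorted): [7, 13, 25, 36, 43, 55, 58, 68, 75, 87, 94, 102, 111, 127, 137, 143, 159, 180, 186, 200, 203, 219, 232]

Fragments:
  [0,7): 7 bp
  [7,13): 6 bp
  [13,25): 12 bp
  [25,36): 11 bp
  [36,43): 7 bp
  [43,55): 12 bp
  [55,58): 3 bp
  [58,68): 10 bp
  [68,75): 7 bp
  [75,87): 12 bp
  [87,94): 7 bp
  [94,102): 8 bp
  [102,111): 9 bp
  [111,127): 16 bp
  [127,137): 10 bp
  [137,143): 6 bp
  [143,159): 16 bp
  [159,180): 21 bp
  [180,186): 6 bp
  [186,200): 14 bp
  [200,203): 3 bp
  [203,219): 16 bp
  [219,232): 13 bp
  [232,238): 6 bp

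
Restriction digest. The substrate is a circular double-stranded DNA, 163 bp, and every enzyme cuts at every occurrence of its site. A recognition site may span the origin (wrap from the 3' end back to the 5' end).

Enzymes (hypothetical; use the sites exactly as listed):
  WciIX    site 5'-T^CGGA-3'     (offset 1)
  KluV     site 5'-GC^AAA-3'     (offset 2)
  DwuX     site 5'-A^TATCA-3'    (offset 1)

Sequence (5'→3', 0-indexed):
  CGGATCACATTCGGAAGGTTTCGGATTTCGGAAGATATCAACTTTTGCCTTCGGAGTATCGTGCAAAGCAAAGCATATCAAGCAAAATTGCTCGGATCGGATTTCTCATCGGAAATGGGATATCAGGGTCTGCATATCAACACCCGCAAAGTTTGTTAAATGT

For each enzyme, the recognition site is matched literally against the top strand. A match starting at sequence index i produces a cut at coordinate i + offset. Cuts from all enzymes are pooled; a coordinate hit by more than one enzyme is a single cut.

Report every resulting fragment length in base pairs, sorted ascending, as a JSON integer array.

[5,5,6,7,7,8,9,10,11,11,12,13,13,14,16,16]

Site scan:
  WciIX (TCGGA, off=1): starts [10, 20, 27, 50, 91, 96, 108, 162] → cuts [0, 11, 21, 28, 51, 92, 97, 109]
  KluV (GCAAA, off=2): starts [62, 67, 81, 145] → cuts [64, 69, 83, 147]
  DwuX (ATATCA, off=1): starts [34, 74, 119, 133] → cuts [35, 75, 120, 134]

Pooled cuts: [0, 11, 21, 28, 35, 51, 64, 69, 75, 83, 92, 97, 109, 120, 134, 147]

Fragments:
  0→11: 11 bp
  11→21: 10 bp
  21→28: 7 bp
  28→35: 7 bp
  35→51: 16 bp
  51→64: 13 bp
  64→69: 5 bp
  69→75: 6 bp
  75→83: 8 bp
  83→92: 9 bp
  92→97: 5 bp
  97→109: 12 bp
  109→120: 11 bp
  120→134: 14 bp
  134→147: 13 bp
  147→0 (wrap): 163-147+0 = 16 bp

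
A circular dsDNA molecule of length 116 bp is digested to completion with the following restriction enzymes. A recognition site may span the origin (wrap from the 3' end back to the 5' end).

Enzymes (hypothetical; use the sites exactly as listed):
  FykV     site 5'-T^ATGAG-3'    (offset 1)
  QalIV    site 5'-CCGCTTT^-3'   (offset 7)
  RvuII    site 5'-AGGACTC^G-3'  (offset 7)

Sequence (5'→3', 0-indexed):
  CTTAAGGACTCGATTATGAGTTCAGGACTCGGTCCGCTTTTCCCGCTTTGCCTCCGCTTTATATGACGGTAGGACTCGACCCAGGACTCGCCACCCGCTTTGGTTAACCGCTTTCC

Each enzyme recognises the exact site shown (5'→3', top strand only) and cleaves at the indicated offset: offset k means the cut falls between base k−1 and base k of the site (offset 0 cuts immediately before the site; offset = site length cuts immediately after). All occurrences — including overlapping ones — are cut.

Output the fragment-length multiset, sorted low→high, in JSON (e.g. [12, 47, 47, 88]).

[4,9,10,11,12,12,13,13,15,17]

Site scan:
  FykV TATGAG/1: at [14] ⇒ [15]
  QalIV CCGCTTT/7: at [33, 42, 53, 94, 107] ⇒ [40, 49, 60, 101, 114]
  RvuII AGGACTCG/7: at [4, 23, 70, 82] ⇒ [11, 30, 77, 89]

All cut coordinates (distinct, sorted): [11, 15, 30, 40, 49, 60, 77, 89, 101, 114]

Fragment lengths:
  11→15: 4 bp
  15→30: 15 bp
  30→40: 10 bp
  40→49: 9 bp
  49→60: 11 bp
  60→77: 17 bp
  77→89: 12 bp
  89→101: 12 bp
  101→114: 13 bp
  114→11 (wrap): 116-114+11 = 13 bp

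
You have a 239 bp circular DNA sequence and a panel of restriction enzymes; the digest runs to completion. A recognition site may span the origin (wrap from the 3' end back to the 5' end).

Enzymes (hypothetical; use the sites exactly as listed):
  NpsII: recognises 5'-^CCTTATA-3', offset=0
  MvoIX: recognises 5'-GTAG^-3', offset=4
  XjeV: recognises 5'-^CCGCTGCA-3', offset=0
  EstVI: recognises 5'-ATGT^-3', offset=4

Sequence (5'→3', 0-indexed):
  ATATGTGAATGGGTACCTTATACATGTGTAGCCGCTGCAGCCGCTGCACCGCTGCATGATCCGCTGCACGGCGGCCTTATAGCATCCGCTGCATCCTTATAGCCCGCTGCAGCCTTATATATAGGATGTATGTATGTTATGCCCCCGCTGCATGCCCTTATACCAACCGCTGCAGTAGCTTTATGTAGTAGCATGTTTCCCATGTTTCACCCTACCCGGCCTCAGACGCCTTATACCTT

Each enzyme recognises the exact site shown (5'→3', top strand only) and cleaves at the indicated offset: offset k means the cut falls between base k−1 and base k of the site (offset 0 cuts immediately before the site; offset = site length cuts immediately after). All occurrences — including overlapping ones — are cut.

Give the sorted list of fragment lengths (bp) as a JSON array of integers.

Site scan:
  NpsII CCTTATA/0: at [15, 74, 94, 112, 155, 228, 235] ⇒ [15, 74, 94, 112, 155, 228, 235]
  MvoIX GTAG/4: at [27, 174, 184, 187] ⇒ [31, 178, 188, 191]
  XjeV CCGCTGCA/0: at [31, 40, 48, 60, 85, 103, 144, 166] ⇒ [31, 40, 48, 60, 85, 103, 144, 166]
  EstVI ATGT/4: at [2, 23, 125, 129, 133, 182, 192, 201] ⇒ [6, 27, 129, 133, 137, 186, 196, 205]

All cut coordinates (distinct, sorted): [6, 15, 27, 31, 40, 48, 60, 74, 85, 94, 103, 112, 129, 133, 137, 144, 155, 166, 178, 186, 188, 191, 196, 205, 228, 235]

Fragment lengths:
  6→15: 9 bp
  15→27: 12 bp
  27→31: 4 bp
  31→40: 9 bp
  40→48: 8 bp
  48→60: 12 bp
  60→74: 14 bp
  74→85: 11 bp
  85→94: 9 bp
  94→103: 9 bp
  103→112: 9 bp
  112→129: 17 bp
  129→133: 4 bp
  133→137: 4 bp
  137→144: 7 bp
  144→155: 11 bp
  155→166: 11 bp
  166→178: 12 bp
  178→186: 8 bp
  186→188: 2 bp
  188→191: 3 bp
  191→196: 5 bp
  196→205: 9 bp
  205→228: 23 bp
  228→235: 7 bp
  235→6 (wrap): 239-235+6 = 10 bp

[2,3,4,4,4,5,7,7,8,8,9,9,9,9,9,9,10,11,11,11,12,12,12,14,17,23]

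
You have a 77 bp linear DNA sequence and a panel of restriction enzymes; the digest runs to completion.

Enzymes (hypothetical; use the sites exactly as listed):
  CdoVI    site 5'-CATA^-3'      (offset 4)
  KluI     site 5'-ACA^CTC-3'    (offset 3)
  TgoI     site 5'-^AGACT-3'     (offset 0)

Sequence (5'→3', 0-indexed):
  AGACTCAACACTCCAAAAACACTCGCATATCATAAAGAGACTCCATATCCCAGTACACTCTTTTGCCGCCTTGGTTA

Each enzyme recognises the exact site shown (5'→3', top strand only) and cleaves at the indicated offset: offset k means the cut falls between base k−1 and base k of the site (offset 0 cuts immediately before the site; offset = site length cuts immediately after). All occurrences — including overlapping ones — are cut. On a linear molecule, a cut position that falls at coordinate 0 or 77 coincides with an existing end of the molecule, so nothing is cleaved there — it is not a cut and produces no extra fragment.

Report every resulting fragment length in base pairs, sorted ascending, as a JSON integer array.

Scan for sites:
  CdoVI (CATA, off=4): starts [25, 30, 43] → cuts [29, 34, 47]
  KluI (ACACTC, off=3): starts [7, 18, 54] → cuts [10, 21, 57]
  TgoI (AGACT, off=0): starts [0, 37] → cuts [37] (position 0 is a terminus of the linear molecule — no cut)

Pooled cuts: [10, 21, 29, 34, 37, 47, 57]

Fragments:
  [0,10): 10 bp
  [10,21): 11 bp
  [21,29): 8 bp
  [29,34): 5 bp
  [34,37): 3 bp
  [37,47): 10 bp
  [47,57): 10 bp
  [57,77): 20 bp

[3,5,8,10,10,10,11,20]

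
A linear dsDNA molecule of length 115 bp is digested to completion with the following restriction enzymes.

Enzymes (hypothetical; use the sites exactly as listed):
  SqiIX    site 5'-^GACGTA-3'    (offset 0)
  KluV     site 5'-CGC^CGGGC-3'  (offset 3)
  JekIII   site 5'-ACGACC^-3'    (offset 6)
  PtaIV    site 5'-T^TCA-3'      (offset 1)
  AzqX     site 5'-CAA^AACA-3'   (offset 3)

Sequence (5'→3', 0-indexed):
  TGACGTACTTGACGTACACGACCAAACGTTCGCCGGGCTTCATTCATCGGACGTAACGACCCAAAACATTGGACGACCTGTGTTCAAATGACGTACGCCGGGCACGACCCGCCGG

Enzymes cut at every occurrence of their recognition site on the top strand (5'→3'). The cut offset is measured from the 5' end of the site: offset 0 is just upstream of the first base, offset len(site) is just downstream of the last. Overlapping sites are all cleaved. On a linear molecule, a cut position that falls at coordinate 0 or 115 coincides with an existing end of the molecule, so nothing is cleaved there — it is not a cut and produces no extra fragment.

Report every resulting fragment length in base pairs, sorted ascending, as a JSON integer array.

Per-enzyme occurrences:
  SqiIX GACGTA/0: at [1, 10, 49, 89] ⇒ [1, 10, 49, 89]
  KluV CGCCGGGC/3: at [30, 95] ⇒ [33, 98]
  JekIII ACGACC/6: at [17, 55, 72, 103] ⇒ [23, 61, 78, 109]
  PtaIV TTCA/1: at [38, 42, 82] ⇒ [39, 43, 83]
  AzqX CAAAACA/3: at [61] ⇒ [64]

Pooled cuts: [1, 10, 23, 33, 39, 43, 49, 61, 64, 78, 83, 89, 98, 109]

Fragment lengths:
  [0,1): 1 bp
  [1,10): 9 bp
  [10,23): 13 bp
  [23,33): 10 bp
  [33,39): 6 bp
  [39,43): 4 bp
  [43,49): 6 bp
  [49,61): 12 bp
  [61,64): 3 bp
  [64,78): 14 bp
  [78,83): 5 bp
  [83,89): 6 bp
  [89,98): 9 bp
  [98,109): 11 bp
  [109,115): 6 bp

[1,3,4,5,6,6,6,6,9,9,10,11,12,13,14]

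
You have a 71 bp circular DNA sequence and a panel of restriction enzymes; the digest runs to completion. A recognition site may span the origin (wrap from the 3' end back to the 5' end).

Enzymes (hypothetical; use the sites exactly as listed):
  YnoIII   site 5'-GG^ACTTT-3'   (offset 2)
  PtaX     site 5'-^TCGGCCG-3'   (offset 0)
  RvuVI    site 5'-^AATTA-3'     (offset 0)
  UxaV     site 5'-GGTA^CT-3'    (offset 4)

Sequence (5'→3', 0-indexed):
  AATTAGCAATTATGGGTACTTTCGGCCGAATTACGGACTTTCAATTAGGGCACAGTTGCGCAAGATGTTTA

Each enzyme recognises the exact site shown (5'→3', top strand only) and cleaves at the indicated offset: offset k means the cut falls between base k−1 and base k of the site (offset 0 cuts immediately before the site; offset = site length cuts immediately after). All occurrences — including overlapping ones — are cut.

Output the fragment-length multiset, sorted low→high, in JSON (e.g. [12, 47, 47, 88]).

[3,6,7,7,8,11,29]

Site scan:
  YnoIII (GGACTTT, off=2): starts [34] → cuts [36]
  PtaX (TCGGCCG, off=0): starts [21] → cuts [21]
  RvuVI (AATTA, off=0): starts [0, 7, 28, 42] → cuts [0, 7, 28, 42]
  UxaV (GGTACT, off=4): starts [14] → cuts [18]

All cut coordinates (distinct, sorted): [0, 7, 18, 21, 28, 36, 42]

Fragments:
  0→7: 7 bp
  7→18: 11 bp
  18→21: 3 bp
  21→28: 7 bp
  28→36: 8 bp
  36→42: 6 bp
  42→0 (wrap): 71-42+0 = 29 bp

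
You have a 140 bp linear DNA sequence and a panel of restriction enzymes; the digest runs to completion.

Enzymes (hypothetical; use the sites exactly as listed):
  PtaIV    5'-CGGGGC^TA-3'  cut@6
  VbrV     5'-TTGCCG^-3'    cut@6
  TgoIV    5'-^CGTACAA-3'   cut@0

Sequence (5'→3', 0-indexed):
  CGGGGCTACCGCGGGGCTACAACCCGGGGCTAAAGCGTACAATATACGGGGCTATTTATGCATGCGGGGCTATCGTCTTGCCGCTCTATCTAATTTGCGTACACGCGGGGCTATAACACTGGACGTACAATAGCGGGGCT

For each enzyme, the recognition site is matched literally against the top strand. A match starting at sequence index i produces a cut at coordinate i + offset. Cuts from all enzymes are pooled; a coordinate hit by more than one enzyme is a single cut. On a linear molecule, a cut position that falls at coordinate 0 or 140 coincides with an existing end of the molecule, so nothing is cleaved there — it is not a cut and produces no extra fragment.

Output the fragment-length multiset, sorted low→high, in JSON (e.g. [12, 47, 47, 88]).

[5,6,11,12,13,13,17,17,18,28]

Site scan:
  PtaIV (CGGGGCTA, off=6): starts [0, 11, 24, 46, 64, 105] → cuts [6, 17, 30, 52, 70, 111]
  VbrV (TTGCCG, off=6): starts [77] → cuts [83]
  TgoIV (CGTACAA, off=0): starts [35, 123] → cuts [35, 123]

All cut coordinates (distinct, sorted): [6, 17, 30, 35, 52, 70, 83, 111, 123]

Fragments:
  [0,6): 6 bp
  [6,17): 11 bp
  [17,30): 13 bp
  [30,35): 5 bp
  [35,52): 17 bp
  [52,70): 18 bp
  [70,83): 13 bp
  [83,111): 28 bp
  [111,123): 12 bp
  [123,140): 17 bp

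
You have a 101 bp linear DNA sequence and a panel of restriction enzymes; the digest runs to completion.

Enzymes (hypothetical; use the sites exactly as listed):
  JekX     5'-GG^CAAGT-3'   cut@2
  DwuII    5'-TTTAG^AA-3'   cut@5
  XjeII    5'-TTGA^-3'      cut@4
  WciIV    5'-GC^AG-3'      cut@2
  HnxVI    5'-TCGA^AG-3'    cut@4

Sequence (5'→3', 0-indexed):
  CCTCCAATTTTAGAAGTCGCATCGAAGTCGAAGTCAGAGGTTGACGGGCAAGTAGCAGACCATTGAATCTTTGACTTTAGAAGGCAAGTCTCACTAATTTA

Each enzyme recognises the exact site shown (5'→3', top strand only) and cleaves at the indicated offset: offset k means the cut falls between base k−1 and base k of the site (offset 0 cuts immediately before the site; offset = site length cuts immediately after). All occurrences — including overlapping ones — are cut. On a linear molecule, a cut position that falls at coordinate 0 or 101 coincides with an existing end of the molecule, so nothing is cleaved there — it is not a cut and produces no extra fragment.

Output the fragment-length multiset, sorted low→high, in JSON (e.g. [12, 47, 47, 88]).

Site scan:
  JekX GGCAAGT/2: at [46, 82] ⇒ [48, 84]
  DwuII TTTAGAA/5: at [8, 75] ⇒ [13, 80]
  XjeII TTGA/4: at [40, 62, 70] ⇒ [44, 66, 74]
  WciIV GCAG/2: at [54] ⇒ [56]
  HnxVI TCGAAG/4: at [21, 27] ⇒ [25, 31]

All cut coordinates (distinct, sorted): [13, 25, 31, 44, 48, 56, 66, 74, 80, 84]

Fragments:
  [0,13): 13 bp
  [13,25): 12 bp
  [25,31): 6 bp
  [31,44): 13 bp
  [44,48): 4 bp
  [48,56): 8 bp
  [56,66): 10 bp
  [66,74): 8 bp
  [74,80): 6 bp
  [80,84): 4 bp
  [84,101): 17 bp

[4,4,6,6,8,8,10,12,13,13,17]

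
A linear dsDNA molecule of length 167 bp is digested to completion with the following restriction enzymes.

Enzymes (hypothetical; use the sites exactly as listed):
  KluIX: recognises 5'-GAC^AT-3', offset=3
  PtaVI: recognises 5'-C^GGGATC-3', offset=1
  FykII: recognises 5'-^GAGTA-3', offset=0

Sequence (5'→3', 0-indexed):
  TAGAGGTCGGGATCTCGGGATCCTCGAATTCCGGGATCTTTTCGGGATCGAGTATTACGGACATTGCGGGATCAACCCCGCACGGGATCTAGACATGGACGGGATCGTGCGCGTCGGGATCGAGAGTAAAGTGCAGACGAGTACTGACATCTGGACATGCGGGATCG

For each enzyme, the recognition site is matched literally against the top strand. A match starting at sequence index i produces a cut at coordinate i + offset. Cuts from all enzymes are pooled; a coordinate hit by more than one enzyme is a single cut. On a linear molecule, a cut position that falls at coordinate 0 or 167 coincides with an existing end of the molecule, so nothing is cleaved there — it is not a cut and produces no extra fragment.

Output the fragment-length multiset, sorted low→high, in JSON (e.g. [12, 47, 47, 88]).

Scan for sites:
  KluIX (GACAT, off=3): starts [59, 91, 145, 153] → cuts [62, 94, 148, 156]
  PtaVI (CGGGATC, off=1): starts [7, 15, 31, 42, 66, 82, 99, 114, 159] → cuts [8, 16, 32, 43, 67, 83, 100, 115, 160]
  FykII (GAGTA, off=0): starts [49, 123, 138] → cuts [49, 123, 138]

Pooled cuts: [8, 16, 32, 43, 49, 62, 67, 83, 94, 100, 115, 123, 138, 148, 156, 160]

Fragments:
  [0,8): 8 bp
  [8,16): 8 bp
  [16,32): 16 bp
  [32,43): 11 bp
  [43,49): 6 bp
  [49,62): 13 bp
  [62,67): 5 bp
  [67,83): 16 bp
  [83,94): 11 bp
  [94,100): 6 bp
  [100,115): 15 bp
  [115,123): 8 bp
  [123,138): 15 bp
  [138,148): 10 bp
  [148,156): 8 bp
  [156,160): 4 bp
  [160,167): 7 bp

[4,5,6,6,7,8,8,8,8,10,11,11,13,15,15,16,16]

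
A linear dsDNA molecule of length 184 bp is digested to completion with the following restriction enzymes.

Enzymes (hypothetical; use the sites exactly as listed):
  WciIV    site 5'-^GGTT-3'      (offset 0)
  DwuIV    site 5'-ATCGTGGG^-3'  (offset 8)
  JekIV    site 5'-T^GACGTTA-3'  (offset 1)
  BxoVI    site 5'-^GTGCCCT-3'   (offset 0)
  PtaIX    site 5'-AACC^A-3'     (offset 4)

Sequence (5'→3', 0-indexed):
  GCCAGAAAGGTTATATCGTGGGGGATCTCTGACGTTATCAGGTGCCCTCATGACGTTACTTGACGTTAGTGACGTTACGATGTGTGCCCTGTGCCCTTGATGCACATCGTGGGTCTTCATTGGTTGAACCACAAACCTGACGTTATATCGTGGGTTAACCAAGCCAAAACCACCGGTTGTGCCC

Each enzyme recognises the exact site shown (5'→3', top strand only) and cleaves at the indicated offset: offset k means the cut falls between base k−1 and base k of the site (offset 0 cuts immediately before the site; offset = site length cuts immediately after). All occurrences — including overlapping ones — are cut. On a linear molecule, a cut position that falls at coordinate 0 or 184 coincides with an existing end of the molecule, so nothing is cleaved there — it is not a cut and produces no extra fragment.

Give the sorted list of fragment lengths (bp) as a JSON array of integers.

[2,3,6,7,8,8,8,8,9,9,10,10,10,11,11,13,14,14,23]

Per-enzyme occurrences:
  WciIV (GGTT, off=0): starts [8, 121, 152, 174] → cuts [8, 121, 152, 174]
  DwuIV (ATCGTGGG, off=8): starts [14, 105, 146] → cuts [22, 113, 154]
  JekIV (TGACGTTA, off=1): starts [29, 50, 60, 69, 137] → cuts [30, 51, 61, 70, 138]
  BxoVI (GTGCCCT, off=0): starts [41, 83, 90] → cuts [41, 83, 90]
  PtaIX (AACCA, off=4): starts [126, 156, 167] → cuts [130, 160, 171]

Pooled cuts: [8, 22, 30, 41, 51, 61, 70, 83, 90, 113, 121, 130, 138, 152, 154, 160, 171, 174]

Fragments:
  [0,8): 8 bp
  [8,22): 14 bp
  [22,30): 8 bp
  [30,41): 11 bp
  [41,51): 10 bp
  [51,61): 10 bp
  [61,70): 9 bp
  [70,83): 13 bp
  [83,90): 7 bp
  [90,113): 23 bp
  [113,121): 8 bp
  [121,130): 9 bp
  [130,138): 8 bp
  [138,152): 14 bp
  [152,154): 2 bp
  [154,160): 6 bp
  [160,171): 11 bp
  [171,174): 3 bp
  [174,184): 10 bp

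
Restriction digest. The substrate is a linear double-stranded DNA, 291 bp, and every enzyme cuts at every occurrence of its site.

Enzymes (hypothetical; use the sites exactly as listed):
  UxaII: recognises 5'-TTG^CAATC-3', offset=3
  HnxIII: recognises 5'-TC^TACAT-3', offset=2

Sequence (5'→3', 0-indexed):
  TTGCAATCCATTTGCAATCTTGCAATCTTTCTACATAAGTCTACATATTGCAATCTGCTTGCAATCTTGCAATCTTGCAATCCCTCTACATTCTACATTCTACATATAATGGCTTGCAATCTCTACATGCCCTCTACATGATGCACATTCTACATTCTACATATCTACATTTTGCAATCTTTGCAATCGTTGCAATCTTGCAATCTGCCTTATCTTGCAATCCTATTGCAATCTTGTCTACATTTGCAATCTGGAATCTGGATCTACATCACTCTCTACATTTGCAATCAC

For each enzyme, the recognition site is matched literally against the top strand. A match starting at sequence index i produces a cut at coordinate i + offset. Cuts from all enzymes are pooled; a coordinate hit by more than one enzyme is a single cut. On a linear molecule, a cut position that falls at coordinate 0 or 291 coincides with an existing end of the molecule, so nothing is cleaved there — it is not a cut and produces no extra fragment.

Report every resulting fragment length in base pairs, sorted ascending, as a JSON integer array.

[3,7,7,7,7,7,8,8,8,8,8,8,8,9,9,9,9,9,9,10,10,11,11,11,11,12,16,16,17,18]

Site scan:
  UxaII (TTGCAATC, off=3): starts [0, 11, 19, 47, 58, 66, 74, 113, 171, 180, 189, 197, 214, 225, 243, 281] → cuts [3, 14, 22, 50, 61, 69, 77, 116, 174, 183, 192, 200, 217, 228, 246, 284]
  HnxIII (TCTACAT, off=2): starts [29, 39, 84, 91, 98, 121, 132, 148, 155, 163, 236, 262, 274] → cuts [31, 41, 86, 93, 100, 123, 134, 150, 157, 165, 238, 264, 276]

All cut coordinates (distinct, sorted): [3, 14, 22, 31, 41, 50, 61, 69, 77, 86, 93, 100, 116, 123, 134, 150, 157, 165, 174, 183, 192, 200, 217, 228, 238, 246, 264, 276, 284]

Fragments:
  [0,3): 3 bp
  [3,14): 11 bp
  [14,22): 8 bp
  [22,31): 9 bp
  [31,41): 10 bp
  [41,50): 9 bp
  [50,61): 11 bp
  [61,69): 8 bp
  [69,77): 8 bp
  [77,86): 9 bp
  [86,93): 7 bp
  [93,100): 7 bp
  [100,116): 16 bp
  [116,123): 7 bp
  [123,134): 11 bp
  [134,150): 16 bp
  [150,157): 7 bp
  [157,165): 8 bp
  [165,174): 9 bp
  [174,183): 9 bp
  [183,192): 9 bp
  [192,200): 8 bp
  [200,217): 17 bp
  [217,228): 11 bp
  [228,238): 10 bp
  [238,246): 8 bp
  [246,264): 18 bp
  [264,276): 12 bp
  [276,284): 8 bp
  [284,291): 7 bp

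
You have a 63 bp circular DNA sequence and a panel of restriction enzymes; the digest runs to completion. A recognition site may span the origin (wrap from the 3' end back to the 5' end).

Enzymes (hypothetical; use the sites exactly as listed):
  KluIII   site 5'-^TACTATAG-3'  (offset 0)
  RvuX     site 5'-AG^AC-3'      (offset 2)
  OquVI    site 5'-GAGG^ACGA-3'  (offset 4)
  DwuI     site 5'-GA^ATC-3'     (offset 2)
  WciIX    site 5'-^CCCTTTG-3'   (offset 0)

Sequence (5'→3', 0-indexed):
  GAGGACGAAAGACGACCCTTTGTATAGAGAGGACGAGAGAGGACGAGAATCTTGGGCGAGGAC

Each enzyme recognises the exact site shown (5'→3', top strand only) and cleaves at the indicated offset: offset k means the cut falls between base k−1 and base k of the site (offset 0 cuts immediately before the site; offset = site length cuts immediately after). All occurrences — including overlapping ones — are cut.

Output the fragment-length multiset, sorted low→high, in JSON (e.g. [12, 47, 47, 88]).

Scan for sites:
  KluIII (TACTATAG, off=0): no sites
  RvuX (AGAC, off=2): starts [9] → cuts [11]
  OquVI (GAGGACGA, off=4): starts [0, 28, 38, 57] → cuts [4, 32, 42, 61]
  DwuI (GAATC, off=2): starts [46] → cuts [48]
  WciIX (CCCTTTG, off=0): starts [15] → cuts [15]

Pooled cuts: [4, 11, 15, 32, 42, 48, 61]

Fragment lengths:
  4→11: 7 bp
  11→15: 4 bp
  15→32: 17 bp
  32→42: 10 bp
  42→48: 6 bp
  48→61: 13 bp
  61→4 (wrap): 63-61+4 = 6 bp

[4,6,6,7,10,13,17]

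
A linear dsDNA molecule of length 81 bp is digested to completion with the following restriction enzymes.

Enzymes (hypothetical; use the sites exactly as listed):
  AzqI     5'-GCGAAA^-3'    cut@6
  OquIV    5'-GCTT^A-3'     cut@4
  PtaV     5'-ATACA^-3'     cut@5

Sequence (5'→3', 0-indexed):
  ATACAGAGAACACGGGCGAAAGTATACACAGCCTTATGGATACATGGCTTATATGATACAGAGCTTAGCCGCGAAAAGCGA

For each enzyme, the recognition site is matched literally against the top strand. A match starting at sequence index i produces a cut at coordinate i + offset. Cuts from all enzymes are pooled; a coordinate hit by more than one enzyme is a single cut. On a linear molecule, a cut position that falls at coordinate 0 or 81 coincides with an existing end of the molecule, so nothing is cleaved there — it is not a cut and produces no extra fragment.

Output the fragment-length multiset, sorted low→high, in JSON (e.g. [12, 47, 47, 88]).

Scan for sites:
  AzqI GCGAAA/6: at [15, 70] ⇒ [21, 76]
  OquIV GCTTA/4: at [46, 62] ⇒ [50, 66]
  PtaV ATACA/5: at [0, 23, 39, 55] ⇒ [5, 28, 44, 60]

Pooled cuts: [5, 21, 28, 44, 50, 60, 66, 76]

Fragment lengths:
  [0,5): 5 bp
  [5,21): 16 bp
  [21,28): 7 bp
  [28,44): 16 bp
  [44,50): 6 bp
  [50,60): 10 bp
  [60,66): 6 bp
  [66,76): 10 bp
  [76,81): 5 bp

[5,5,6,6,7,10,10,16,16]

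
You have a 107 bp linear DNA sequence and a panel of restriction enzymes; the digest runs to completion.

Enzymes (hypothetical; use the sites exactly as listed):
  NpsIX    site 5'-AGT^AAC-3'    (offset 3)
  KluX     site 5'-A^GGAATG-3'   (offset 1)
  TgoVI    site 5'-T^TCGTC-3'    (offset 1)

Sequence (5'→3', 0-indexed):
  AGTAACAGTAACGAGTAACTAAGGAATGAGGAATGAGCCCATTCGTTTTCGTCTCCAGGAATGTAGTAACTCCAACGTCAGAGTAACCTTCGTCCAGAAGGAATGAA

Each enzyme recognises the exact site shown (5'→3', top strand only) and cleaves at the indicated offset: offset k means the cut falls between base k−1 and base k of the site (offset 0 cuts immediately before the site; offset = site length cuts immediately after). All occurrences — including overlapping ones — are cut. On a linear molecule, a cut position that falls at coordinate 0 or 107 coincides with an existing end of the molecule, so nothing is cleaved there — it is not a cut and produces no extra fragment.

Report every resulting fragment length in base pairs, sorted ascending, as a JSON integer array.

Site scan:
  NpsIX (AGTAAC, off=3): starts [0, 6, 13, 64, 81] → cuts [3, 9, 16, 67, 84]
  KluX (AGGAATG, off=1): starts [21, 28, 56, 98] → cuts [22, 29, 57, 99]
  TgoVI (TTCGTC, off=1): starts [47, 88] → cuts [48, 89]

All cut coordinates (distinct, sorted): [3, 9, 16, 22, 29, 48, 57, 67, 84, 89, 99]

Fragment lengths:
  [0,3): 3 bp
  [3,9): 6 bp
  [9,16): 7 bp
  [16,22): 6 bp
  [22,29): 7 bp
  [29,48): 19 bp
  [48,57): 9 bp
  [57,67): 10 bp
  [67,84): 17 bp
  [84,89): 5 bp
  [89,99): 10 bp
  [99,107): 8 bp

[3,5,6,6,7,7,8,9,10,10,17,19]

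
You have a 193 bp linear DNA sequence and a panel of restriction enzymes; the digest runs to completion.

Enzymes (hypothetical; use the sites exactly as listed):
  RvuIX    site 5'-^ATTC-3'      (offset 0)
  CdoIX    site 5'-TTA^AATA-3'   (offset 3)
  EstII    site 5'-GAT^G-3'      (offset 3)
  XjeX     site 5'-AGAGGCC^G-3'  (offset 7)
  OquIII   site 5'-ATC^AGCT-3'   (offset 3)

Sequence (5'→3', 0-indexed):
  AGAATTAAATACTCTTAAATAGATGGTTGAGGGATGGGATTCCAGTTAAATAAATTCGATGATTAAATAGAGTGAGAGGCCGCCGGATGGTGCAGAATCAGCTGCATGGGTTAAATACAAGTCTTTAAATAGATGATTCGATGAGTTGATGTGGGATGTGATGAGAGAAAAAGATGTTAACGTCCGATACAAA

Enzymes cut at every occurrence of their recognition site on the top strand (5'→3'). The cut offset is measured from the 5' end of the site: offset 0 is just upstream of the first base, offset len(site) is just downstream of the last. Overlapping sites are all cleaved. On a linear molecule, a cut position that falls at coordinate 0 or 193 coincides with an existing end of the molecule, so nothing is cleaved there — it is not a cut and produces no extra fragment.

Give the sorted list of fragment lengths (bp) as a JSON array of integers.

[1,3,5,5,5,7,7,7,7,7,7,7,8,10,10,11,11,13,14,14,16,18]

Site scan:
  RvuIX (ATTC, off=0): starts [38, 53, 135] → cuts [38, 53, 135]
  CdoIX (TTAAATA, off=3): starts [4, 14, 45, 62, 110, 124] → cuts [7, 17, 48, 65, 113, 127]
  EstII (GATG, off=3): starts [21, 32, 57, 85, 131, 139, 147, 154, 159, 172] → cuts [24, 35, 60, 88, 134, 142, 150, 157, 162, 175]
  XjeX (AGAGGCCG, off=7): starts [74] → cuts [81]
  OquIII (ATCAGCT, off=3): starts [96] → cuts [99]

All cut coordinates (distinct, sorted): [7, 17, 24, 35, 38, 48, 53, 60, 65, 81, 88, 99, 113, 127, 134, 135, 142, 150, 157, 162, 175]

Fragment lengths:
  [0,7): 7 bp
  [7,17): 10 bp
  [17,24): 7 bp
  [24,35): 11 bp
  [35,38): 3 bp
  [38,48): 10 bp
  [48,53): 5 bp
  [53,60): 7 bp
  [60,65): 5 bp
  [65,81): 16 bp
  [81,88): 7 bp
  [88,99): 11 bp
  [99,113): 14 bp
  [113,127): 14 bp
  [127,134): 7 bp
  [134,135): 1 bp
  [135,142): 7 bp
  [142,150): 8 bp
  [150,157): 7 bp
  [157,162): 5 bp
  [162,175): 13 bp
  [175,193): 18 bp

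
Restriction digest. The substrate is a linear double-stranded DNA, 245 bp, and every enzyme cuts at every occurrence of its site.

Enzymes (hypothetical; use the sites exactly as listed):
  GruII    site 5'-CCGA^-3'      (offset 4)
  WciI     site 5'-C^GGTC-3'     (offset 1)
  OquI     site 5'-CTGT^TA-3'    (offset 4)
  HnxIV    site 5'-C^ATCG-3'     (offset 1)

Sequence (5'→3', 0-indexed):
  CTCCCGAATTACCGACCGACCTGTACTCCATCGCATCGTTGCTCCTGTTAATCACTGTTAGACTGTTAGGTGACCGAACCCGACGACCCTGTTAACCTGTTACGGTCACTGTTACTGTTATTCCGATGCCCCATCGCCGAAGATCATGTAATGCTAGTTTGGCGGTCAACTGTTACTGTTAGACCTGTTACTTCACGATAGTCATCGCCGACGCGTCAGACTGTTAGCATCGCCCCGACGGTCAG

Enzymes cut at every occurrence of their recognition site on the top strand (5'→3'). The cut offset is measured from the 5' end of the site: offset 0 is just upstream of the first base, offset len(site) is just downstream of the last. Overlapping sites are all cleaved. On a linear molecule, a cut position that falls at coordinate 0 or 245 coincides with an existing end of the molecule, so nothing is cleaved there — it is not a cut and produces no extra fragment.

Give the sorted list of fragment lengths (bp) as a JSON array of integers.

[1,3,4,4,5,6,6,6,6,6,7,8,8,8,8,8,8,9,9,9,10,10,10,10,11,13,14,15,23]

Scan for sites:
  GruII CCGA/4: at [3, 11, 15, 73, 79, 122, 136, 207, 234] ⇒ [7, 15, 19, 77, 83, 126, 140, 211, 238]
  WciI CGGTC/1: at [102, 162, 238] ⇒ [103, 163, 239]
  OquI CTGTTA/4: at [44, 54, 62, 88, 96, 108, 114, 169, 175, 184, 220] ⇒ [48, 58, 66, 92, 100, 112, 118, 173, 179, 188, 224]
  HnxIV CATCG/1: at [28, 33, 131, 202, 227] ⇒ [29, 34, 132, 203, 228]

Pooled cuts: [7, 15, 19, 29, 34, 48, 58, 66, 77, 83, 92, 100, 103, 112, 118, 126, 132, 140, 163, 173, 179, 188, 203, 211, 224, 228, 238, 239]

Fragments:
  [0,7): 7 bp
  [7,15): 8 bp
  [15,19): 4 bp
  [19,29): 10 bp
  [29,34): 5 bp
  [34,48): 14 bp
  [48,58): 10 bp
  [58,66): 8 bp
  [66,77): 11 bp
  [77,83): 6 bp
  [83,92): 9 bp
  [92,100): 8 bp
  [100,103): 3 bp
  [103,112): 9 bp
  [112,118): 6 bp
  [118,126): 8 bp
  [126,132): 6 bp
  [132,140): 8 bp
  [140,163): 23 bp
  [163,173): 10 bp
  [173,179): 6 bp
  [179,188): 9 bp
  [188,203): 15 bp
  [203,211): 8 bp
  [211,224): 13 bp
  [224,228): 4 bp
  [228,238): 10 bp
  [238,239): 1 bp
  [239,245): 6 bp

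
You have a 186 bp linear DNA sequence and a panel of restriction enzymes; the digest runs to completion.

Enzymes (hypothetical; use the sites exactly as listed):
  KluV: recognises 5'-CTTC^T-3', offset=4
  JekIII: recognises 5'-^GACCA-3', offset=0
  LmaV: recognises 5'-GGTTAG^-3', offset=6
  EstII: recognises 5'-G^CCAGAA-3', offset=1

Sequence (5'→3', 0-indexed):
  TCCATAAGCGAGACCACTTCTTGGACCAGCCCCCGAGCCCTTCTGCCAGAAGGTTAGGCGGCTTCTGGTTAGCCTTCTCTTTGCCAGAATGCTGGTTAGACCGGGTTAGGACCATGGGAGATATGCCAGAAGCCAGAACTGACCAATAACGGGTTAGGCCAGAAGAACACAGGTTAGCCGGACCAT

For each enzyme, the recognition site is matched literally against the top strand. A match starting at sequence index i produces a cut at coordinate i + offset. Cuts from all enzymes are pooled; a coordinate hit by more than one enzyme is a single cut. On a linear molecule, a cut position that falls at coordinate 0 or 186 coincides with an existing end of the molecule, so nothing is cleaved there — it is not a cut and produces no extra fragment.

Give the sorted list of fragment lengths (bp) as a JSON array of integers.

[1,2,3,3,5,6,6,7,7,8,8,9,10,11,12,16,16,17,19,20]

Site scan:
  KluV (CTTCT, off=4): starts [16, 39, 61, 73] → cuts [20, 43, 65, 77]
  JekIII (GACCA, off=0): starts [11, 23, 109, 140, 180] → cuts [11, 23, 109, 140, 180]
  LmaV (GGTTAG, off=6): starts [51, 66, 93, 103, 151, 171] → cuts [57, 72, 99, 109, 157, 177]
  EstII (GCCAGAA, off=1): starts [44, 82, 124, 131, 157] → cuts [45, 83, 125, 132, 158]

All cut coordinates (distinct, sorted): [11, 20, 23, 43, 45, 57, 65, 72, 77, 83, 99, 109, 125, 132, 140, 157, 158, 177, 180]

Fragments:
  [0,11): 11 bp
  [11,20): 9 bp
  [20,23): 3 bp
  [23,43): 20 bp
  [43,45): 2 bp
  [45,57): 12 bp
  [57,65): 8 bp
  [65,72): 7 bp
  [72,77): 5 bp
  [77,83): 6 bp
  [83,99): 16 bp
  [99,109): 10 bp
  [109,125): 16 bp
  [125,132): 7 bp
  [132,140): 8 bp
  [140,157): 17 bp
  [157,158): 1 bp
  [158,177): 19 bp
  [177,180): 3 bp
  [180,186): 6 bp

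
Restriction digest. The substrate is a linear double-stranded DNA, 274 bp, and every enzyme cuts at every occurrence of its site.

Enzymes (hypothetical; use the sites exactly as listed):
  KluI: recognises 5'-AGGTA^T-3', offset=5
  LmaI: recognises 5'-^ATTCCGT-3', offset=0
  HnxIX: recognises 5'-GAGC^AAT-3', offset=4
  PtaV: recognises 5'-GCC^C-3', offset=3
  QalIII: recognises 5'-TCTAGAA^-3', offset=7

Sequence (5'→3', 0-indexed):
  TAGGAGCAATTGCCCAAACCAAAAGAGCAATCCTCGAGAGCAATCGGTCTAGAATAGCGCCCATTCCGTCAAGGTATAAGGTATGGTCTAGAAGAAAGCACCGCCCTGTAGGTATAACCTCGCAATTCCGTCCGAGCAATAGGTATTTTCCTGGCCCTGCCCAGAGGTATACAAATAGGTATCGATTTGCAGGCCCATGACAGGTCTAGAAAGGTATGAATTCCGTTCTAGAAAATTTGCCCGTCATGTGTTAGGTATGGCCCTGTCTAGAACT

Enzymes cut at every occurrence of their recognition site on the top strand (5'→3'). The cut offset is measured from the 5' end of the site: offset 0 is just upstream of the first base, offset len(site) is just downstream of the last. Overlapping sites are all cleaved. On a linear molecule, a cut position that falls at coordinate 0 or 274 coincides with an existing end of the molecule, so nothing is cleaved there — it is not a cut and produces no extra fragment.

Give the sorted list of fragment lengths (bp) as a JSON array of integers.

[1,2,3,5,5,5,7,7,7,7,8,8,8,9,10,10,10,11,12,12,13,13,13,14,14,14,14,16,16]

Site scan:
  KluI (AGGTAT, off=5): starts [71, 78, 109, 140, 164, 176, 211, 252] → cuts [76, 83, 114, 145, 169, 181, 216, 257]
  LmaI (ATTCCGT, off=0): starts [62, 124, 219] → cuts [62, 124, 219]
  HnxIX (GAGCAAT, off=4): starts [3, 24, 37, 133] → cuts [7, 28, 41, 137]
  PtaV (GCCC, off=3): starts [11, 58, 102, 153, 158, 192, 238, 259] → cuts [14, 61, 105, 156, 161, 195, 241, 262]
  QalIII (TCTAGAA, off=7): starts [47, 86, 204, 226, 265] → cuts [54, 93, 211, 233, 272]

Pooled cuts: [7, 14, 28, 41, 54, 61, 62, 76, 83, 93, 105, 114, 124, 137, 145, 156, 161, 169, 181, 195, 211, 216, 219, 233, 241, 257, 262, 272]

Fragments:
  [0,7): 7 bp
  [7,14): 7 bp
  [14,28): 14 bp
  [28,41): 13 bp
  [41,54): 13 bp
  [54,61): 7 bp
  [61,62): 1 bp
  [62,76): 14 bp
  [76,83): 7 bp
  [83,93): 10 bp
  [93,105): 12 bp
  [105,114): 9 bp
  [114,124): 10 bp
  [124,137): 13 bp
  [137,145): 8 bp
  [145,156): 11 bp
  [156,161): 5 bp
  [161,169): 8 bp
  [169,181): 12 bp
  [181,195): 14 bp
  [195,211): 16 bp
  [211,216): 5 bp
  [216,219): 3 bp
  [219,233): 14 bp
  [233,241): 8 bp
  [241,257): 16 bp
  [257,262): 5 bp
  [262,272): 10 bp
  [272,274): 2 bp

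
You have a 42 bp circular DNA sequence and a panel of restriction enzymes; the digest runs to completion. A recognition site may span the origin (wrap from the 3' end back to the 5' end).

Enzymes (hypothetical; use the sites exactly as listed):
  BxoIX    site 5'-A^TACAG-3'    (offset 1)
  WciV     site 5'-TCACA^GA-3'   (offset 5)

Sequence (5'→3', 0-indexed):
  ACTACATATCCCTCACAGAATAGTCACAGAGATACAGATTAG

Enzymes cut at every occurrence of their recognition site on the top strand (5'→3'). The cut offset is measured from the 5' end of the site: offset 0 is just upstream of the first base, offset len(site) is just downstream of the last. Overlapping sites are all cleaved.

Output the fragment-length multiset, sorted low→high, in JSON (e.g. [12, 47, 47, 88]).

[4,11,27]

Scan for sites:
  BxoIX ATACAG/1: at [31] ⇒ [32]
  WciV TCACAGA/5: at [12, 23] ⇒ [17, 28]

Pooled cuts: [17, 28, 32]

Fragments:
  17→28: 11 bp
  28→32: 4 bp
  32→17 (wrap): 42-32+17 = 27 bp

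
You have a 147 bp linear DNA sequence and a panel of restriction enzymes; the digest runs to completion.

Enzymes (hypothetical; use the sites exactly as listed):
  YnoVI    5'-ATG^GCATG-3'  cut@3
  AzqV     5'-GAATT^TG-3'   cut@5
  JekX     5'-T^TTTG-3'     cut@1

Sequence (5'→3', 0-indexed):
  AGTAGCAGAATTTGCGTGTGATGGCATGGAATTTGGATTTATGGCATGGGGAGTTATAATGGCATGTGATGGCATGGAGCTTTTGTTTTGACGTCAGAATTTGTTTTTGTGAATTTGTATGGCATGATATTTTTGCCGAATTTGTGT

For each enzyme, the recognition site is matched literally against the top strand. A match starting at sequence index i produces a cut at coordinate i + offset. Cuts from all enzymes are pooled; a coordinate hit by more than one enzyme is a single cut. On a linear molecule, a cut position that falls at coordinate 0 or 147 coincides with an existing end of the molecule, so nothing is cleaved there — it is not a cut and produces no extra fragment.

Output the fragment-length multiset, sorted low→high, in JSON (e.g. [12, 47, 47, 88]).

Site scan:
  YnoVI ATGGCATG/3: at [20, 40, 58, 68, 118] ⇒ [23, 43, 61, 71, 121]
  AzqV GAATTTG/5: at [7, 28, 96, 110, 137] ⇒ [12, 33, 101, 115, 142]
  JekX TTTTG/1: at [80, 85, 104, 130] ⇒ [81, 86, 105, 131]

All cut coordinates (distinct, sorted): [12, 23, 33, 43, 61, 71, 81, 86, 101, 105, 115, 121, 131, 142]

Fragment lengths:
  [0,12): 12 bp
  [12,23): 11 bp
  [23,33): 10 bp
  [33,43): 10 bp
  [43,61): 18 bp
  [61,71): 10 bp
  [71,81): 10 bp
  [81,86): 5 bp
  [86,101): 15 bp
  [101,105): 4 bp
  [105,115): 10 bp
  [115,121): 6 bp
  [121,131): 10 bp
  [131,142): 11 bp
  [142,147): 5 bp

[4,5,5,6,10,10,10,10,10,10,11,11,12,15,18]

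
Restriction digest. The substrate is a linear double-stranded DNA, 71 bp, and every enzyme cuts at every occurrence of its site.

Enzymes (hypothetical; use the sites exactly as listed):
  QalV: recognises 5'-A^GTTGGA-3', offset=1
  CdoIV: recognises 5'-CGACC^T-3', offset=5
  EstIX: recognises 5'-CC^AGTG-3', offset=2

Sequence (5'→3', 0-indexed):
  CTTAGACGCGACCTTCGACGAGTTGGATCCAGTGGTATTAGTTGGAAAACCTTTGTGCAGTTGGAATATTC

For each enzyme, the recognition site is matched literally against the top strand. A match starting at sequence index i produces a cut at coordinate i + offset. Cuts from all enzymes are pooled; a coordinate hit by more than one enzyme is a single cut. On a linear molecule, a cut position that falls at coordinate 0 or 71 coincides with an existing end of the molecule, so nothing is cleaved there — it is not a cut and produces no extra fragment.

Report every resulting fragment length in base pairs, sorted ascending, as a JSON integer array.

Site scan:
  QalV AGTTGGA/1: at [20, 39, 58] ⇒ [21, 40, 59]
  CdoIV CGACCT/5: at [8] ⇒ [13]
  EstIX CCAGTG/2: at [28] ⇒ [30]

Pooled cuts: [13, 21, 30, 40, 59]

Fragments:
  [0,13): 13 bp
  [13,21): 8 bp
  [21,30): 9 bp
  [30,40): 10 bp
  [40,59): 19 bp
  [59,71): 12 bp

[8,9,10,12,13,19]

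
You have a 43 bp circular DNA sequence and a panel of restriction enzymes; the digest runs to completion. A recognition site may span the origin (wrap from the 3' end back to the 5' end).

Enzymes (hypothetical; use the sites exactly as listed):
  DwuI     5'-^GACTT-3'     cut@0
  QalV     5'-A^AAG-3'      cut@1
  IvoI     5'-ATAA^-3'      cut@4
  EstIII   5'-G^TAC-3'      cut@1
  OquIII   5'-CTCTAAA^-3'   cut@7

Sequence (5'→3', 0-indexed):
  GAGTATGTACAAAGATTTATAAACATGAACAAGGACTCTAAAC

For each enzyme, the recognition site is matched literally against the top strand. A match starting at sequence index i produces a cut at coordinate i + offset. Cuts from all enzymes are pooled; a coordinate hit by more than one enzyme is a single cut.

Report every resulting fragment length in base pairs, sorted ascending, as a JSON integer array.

Site scan:
  DwuI (GACTT, off=0): no sites
  QalV (AAAG, off=1): starts [10] → cuts [11]
  IvoI (ATAA, off=4): starts [18] → cuts [22]
  EstIII (GTAC, off=1): starts [6] → cuts [7]
  OquIII (CTCTAAA, off=7): starts [35] → cuts [42]

Pooled cuts: [7, 11, 22, 42]

Fragment lengths:
  7→11: 4 bp
  11→22: 11 bp
  22→42: 20 bp
  42→7 (wrap): 43-42+7 = 8 bp

[4,8,11,20]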